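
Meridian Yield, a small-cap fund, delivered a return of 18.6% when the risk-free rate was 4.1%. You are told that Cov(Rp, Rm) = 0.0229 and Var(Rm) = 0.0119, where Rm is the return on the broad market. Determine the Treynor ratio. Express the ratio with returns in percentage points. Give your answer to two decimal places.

7.53

β = Cov / Var = 0.0229 / 0.0119 = 1.9244
Treynor = (Rp − Rf) / β = (18.6% − 4.1%) / 1.9244 = 14.50 / 1.9244 = 7.5348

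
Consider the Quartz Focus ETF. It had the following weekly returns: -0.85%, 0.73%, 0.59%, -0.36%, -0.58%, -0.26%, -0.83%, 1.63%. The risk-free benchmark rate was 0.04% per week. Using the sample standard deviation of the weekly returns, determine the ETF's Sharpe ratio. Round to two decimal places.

Mean return r̄ = 0.070 / 8 = 0.0088%
Sample std dev = √[5.4823 / 7] = 0.8850%
Sharpe = (r̄ − rf) / σ = (0.0088 − 0.04) / 0.8850 = -0.0312 / 0.8850 = -0.0353

-0.04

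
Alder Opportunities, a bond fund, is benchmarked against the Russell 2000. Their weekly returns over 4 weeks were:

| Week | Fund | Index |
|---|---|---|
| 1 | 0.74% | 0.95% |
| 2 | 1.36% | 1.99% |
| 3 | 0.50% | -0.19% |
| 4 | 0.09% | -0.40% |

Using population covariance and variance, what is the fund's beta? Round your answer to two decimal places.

0.46

r̄p = 0.6725%,  r̄m = 0.5875%
Cov = Σ(rp − r̄p)(rm − r̄m) / 4 = 0.4245
Var(rm) = Σ(rm − r̄m)² / 4 = 0.9195
β = Cov / Var = 0.4245 / 0.9195 = 0.4617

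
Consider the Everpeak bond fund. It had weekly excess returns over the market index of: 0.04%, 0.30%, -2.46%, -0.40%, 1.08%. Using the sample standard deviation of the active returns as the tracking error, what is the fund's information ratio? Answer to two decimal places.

-0.22

r̄ = (0.04 + 0.3 − 2.46 − 0.4 + 1.08) / 5 = -0.2880%
Sample std dev = √[7.0549 / 4] = 1.3281%
IR = r̄ / tracking error = -0.2880 / 1.3281 = -0.2169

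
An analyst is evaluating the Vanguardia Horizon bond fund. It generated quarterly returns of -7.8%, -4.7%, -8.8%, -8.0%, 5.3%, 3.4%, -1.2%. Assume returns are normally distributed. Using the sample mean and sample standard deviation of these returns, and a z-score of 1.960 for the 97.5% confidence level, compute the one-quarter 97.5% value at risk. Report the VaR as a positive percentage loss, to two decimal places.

Mean return r̄ = -21.80 / 7 = -3.1143%
Sample σ = √[Σ(r − r̄)² / 6] = √[197.5686 / 6] = √32.9281 = 5.7383%
VaR = −(r̄ − z·σ) = −(-3.1143 − 1.960 × 5.7383) = −(-14.3614) = 14.3614%

14.36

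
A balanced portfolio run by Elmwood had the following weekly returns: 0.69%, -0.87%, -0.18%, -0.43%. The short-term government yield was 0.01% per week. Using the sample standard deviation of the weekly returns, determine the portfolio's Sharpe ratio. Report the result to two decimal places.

r̄ = (0.69 − 0.87 − 0.18 − 0.43) / 4 = -0.1975%
Σ(r − r̄)² = 1.2943; sample σ = √(1.2943/3) = 0.6568%
Sharpe = (r̄ − rf) / σ = (-0.1975 − 0.01) / 0.6568 = -0.2075 / 0.6568 = -0.3159

-0.32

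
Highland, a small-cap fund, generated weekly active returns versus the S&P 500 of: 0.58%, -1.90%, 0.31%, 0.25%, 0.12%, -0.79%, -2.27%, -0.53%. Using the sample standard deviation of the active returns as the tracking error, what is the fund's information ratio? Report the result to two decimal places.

-0.50

μ = (0.58 − 1.9 + 0.31 + 0.25 + 0.12 − 0.79 − 2.27 − 0.53) / 8 = -4.230 / 8 = -0.5288%
Σ(r − μ)² = 7.9407; sample σ = √(7.9407/7) = 1.0651%
IR = μ / tracking error = -0.5288 / 1.0651 = -0.4965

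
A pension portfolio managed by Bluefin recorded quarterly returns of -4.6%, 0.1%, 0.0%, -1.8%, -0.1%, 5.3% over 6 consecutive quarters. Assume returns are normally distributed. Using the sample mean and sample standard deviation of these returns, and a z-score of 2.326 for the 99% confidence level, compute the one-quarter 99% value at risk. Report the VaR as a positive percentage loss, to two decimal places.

μ = (-4.6 + 0.1 + 0 − 1.8 − 0.1 + 5.3) / 6 = -1.10 / 6 = -0.1833%
Σ(r − μ)² = (-4.6 − (-0.1833))² + (0.1 − (-0.1833))² + … = 52.3083
sample σ = √(52.3083 / 5) = √10.4617 = 3.2345%
VaR = −(μ − z·σ) = −(-0.1833 − 2.326 × 3.2345) = −(-7.7067) = 7.7067%

7.71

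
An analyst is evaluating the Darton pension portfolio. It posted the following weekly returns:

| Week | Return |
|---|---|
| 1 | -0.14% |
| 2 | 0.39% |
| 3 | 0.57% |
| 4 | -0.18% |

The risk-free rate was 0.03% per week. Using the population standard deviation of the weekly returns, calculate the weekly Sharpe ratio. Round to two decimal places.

0.40

r̄ = (-0.14 + 0.39 + 0.57 − 0.18) / 4 = 0.640 / 4 = 0.1600%
Σ(r − r̄)² = (-0.14 − 0.1600)² + (0.39 − 0.1600)² + … = 0.4266
population σ = √(0.4266 / 4) = √0.1067 = 0.3266%
Sharpe = (r̄ − rf) / σ = (0.1600 − 0.03) / 0.3266 = 0.1300 / 0.3266 = 0.3980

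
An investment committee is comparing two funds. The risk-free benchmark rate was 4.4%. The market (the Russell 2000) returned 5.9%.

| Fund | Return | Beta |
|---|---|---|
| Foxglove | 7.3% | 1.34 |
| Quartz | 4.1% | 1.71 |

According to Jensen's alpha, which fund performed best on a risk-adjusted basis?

Foxglove: α = 7.3% − [4.4% + 1.34 × (5.9% − 4.4%)] = 0.890
Quartz: α = 4.1% − [4.4% + 1.71 × (5.9% − 4.4%)] = -2.865
Highest: Foxglove (0.890).

Foxglove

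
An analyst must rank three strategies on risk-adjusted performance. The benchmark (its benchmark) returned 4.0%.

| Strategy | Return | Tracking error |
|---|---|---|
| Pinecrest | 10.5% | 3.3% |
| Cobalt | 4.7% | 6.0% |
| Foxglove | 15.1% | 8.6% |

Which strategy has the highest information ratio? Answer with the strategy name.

Pinecrest: IR = (10.5% − 4.0%) / 3.3% = 1.970
Cobalt: IR = (4.7% − 4.0%) / 6.0% = 0.117
Foxglove: IR = (15.1% − 4.0%) / 8.6% = 1.291
Highest: Pinecrest (1.970).

Pinecrest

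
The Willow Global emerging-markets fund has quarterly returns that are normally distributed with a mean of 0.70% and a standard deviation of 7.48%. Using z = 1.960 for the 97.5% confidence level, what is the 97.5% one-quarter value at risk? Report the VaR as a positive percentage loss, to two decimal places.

VaR (as % loss) = −(μ − z·σ) = −(0.70% − 1.960 × 7.48%) = −(-13.9608%) = 13.9608%

13.96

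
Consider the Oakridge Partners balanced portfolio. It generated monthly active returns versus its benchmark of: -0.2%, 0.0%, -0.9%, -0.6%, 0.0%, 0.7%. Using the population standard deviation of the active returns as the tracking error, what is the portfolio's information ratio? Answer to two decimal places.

-0.33

μ = (-0.2 + 0 − 0.9 − 0.6 + 0 + 0.7) / 6 = -0.1667%
Σ(r − μ)² = 1.5333; population σ = √(1.5333/6) = 0.5055%
IR = μ / tracking error = -0.1667 / 0.5055 = -0.3298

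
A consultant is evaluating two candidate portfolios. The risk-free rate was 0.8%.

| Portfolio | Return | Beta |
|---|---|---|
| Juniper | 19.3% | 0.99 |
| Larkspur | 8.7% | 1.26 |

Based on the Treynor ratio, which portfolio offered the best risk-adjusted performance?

Juniper: Treynor = (19.3% − 0.8%) / 0.99 = 18.687
Larkspur: Treynor = (8.7% − 0.8%) / 1.26 = 6.270
Highest: Juniper (18.687).

Juniper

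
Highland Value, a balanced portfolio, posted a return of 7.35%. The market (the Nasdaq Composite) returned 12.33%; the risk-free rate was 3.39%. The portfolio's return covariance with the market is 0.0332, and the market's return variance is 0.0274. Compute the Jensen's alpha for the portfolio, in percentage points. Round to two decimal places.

β = Cov / Var = 0.0332 / 0.0274 = 1.2117
E[R] = Rf + β(Rm − Rf) = 3.39% + 1.2117 × (12.33% − 3.39%) = 14.2226%
α = Rp − E[R] = 7.35% − 14.2226% = -6.8726

-6.87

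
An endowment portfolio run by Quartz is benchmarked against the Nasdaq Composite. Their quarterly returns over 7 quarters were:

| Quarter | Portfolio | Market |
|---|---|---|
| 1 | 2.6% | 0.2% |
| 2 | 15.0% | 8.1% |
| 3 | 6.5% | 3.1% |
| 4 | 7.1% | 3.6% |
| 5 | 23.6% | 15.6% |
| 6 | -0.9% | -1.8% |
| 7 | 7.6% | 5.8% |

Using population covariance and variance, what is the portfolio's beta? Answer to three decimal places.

1.406

r̄p = 8.7857%,  r̄m = 4.9429%
Cov = Σ(rp − r̄p)(rm − r̄m) / 7 = 39.6578
Var(rm) = Σ(rm − r̄m)² / 7 = 28.2053
β = Cov / Var = 39.6578 / 28.2053 = 1.4060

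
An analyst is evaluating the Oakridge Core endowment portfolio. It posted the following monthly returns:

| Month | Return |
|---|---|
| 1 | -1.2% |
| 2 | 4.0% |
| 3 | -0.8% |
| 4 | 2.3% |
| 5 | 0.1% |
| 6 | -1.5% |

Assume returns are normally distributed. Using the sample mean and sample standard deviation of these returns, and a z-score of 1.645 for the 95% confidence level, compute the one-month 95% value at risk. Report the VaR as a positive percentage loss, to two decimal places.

3.14

r̄ = (-1.2 + 4 − 0.8 + 2.3 + 0.1 − 1.5) / 6 = 2.90 / 6 = 0.4833%
Σ(r − r̄)² = 24.2283; sample σ = √(24.2283/5) = 2.2013%
VaR = −(r̄ − z·σ) = −(0.4833 − 1.645 × 2.2013) = −(-3.1378) = 3.1378%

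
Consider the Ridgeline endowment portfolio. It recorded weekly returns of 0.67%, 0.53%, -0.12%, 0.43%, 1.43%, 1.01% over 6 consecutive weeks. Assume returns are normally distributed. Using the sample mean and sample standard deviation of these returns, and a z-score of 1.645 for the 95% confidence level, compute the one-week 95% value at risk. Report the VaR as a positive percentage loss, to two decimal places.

μ = (0.67 + 0.53 − 0.12 + 0.43 + 1.43 + 1.01) / 6 = 0.6583%
Σ(r − μ)² = (0.67 − 0.6583)² + (0.53 − 0.6583)² + … = 1.3937
σ = √[1.3937 / 5] = 0.5280%
VaR = −(μ − z·σ) = −(0.6583 − 1.645 × 0.5280) = −(-0.2103) = 0.2103%

0.21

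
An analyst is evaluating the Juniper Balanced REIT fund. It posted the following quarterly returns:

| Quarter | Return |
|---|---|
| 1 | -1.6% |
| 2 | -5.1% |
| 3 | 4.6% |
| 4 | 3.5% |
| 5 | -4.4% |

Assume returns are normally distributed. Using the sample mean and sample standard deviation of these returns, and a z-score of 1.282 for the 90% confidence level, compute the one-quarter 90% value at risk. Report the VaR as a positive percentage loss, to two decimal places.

6.32

μ = (-1.6 − 5.1 + 4.6 + 3.5 − 4.4) / 5 = -3.00 / 5 = -0.6000%
Σ(r − μ)² = (-1.6 − (-0.6000))² + (-5.1 − (-0.6000))² + (4.6 − (-0.6000))² + … = 79.5400
sample σ = √(79.5400 / 4) = √19.8850 = 4.4593%
VaR = −(μ − z·σ) = −(-0.6000 − 1.282 × 4.4593) = −(-6.3168) = 6.3168%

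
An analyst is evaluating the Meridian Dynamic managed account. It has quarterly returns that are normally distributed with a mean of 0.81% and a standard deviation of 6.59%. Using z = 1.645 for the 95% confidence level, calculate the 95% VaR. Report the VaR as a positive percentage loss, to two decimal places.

VaR (as % loss) = −(μ − z·σ) = −(0.81% − 1.645 × 6.59%) = −(-10.03055%) = 10.03055%

10.03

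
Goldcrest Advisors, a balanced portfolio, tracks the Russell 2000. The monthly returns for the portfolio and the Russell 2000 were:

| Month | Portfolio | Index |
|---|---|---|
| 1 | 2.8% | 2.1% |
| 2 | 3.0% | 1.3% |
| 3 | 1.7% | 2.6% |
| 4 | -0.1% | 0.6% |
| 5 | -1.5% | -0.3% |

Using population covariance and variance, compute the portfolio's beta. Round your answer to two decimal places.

r̄p = 1.1800%,  r̄m = 1.2600%
Cov = Σ(rp − r̄p)(rm − r̄m) / 5 = 1.4312
Var(rm) = Σ(rm − r̄m)² / 5 = 1.0744
β = Cov / Var = 1.4312 / 1.0744 = 1.3321

1.33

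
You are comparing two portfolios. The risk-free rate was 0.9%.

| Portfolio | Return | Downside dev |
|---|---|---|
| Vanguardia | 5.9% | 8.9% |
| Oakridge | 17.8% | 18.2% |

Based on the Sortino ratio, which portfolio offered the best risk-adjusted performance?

Oakridge

Vanguardia: Sortino ratio = (5.9% − 0.9%) / 8.9% = 0.562
Oakridge: Sortino ratio = (17.8% − 0.9%) / 18.2% = 0.929
Highest: Oakridge (0.929).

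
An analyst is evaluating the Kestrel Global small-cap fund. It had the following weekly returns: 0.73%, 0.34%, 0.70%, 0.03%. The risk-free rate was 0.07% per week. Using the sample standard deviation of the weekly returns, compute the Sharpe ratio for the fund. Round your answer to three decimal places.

r̄ = (0.73 + 0.34 + 0.7 + 0.03) / 4 = 0.4500%
Σ(r − r̄)² = (0.73 − 0.4500)² + (0.34 − 0.4500)² + … = 0.3294
σ = √[0.3294 / 3] = 0.3314%
Sharpe = (r̄ − rf) / σ = (0.4500 − 0.07) / 0.3314 = 0.3800 / 0.3314 = 1.1467

1.147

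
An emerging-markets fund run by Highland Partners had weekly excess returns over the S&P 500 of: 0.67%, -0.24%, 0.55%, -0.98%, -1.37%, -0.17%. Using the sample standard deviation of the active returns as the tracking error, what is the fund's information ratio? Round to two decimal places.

-0.32

μ = (0.67 − 0.24 + 0.55 − 0.98 − 1.37 − 0.17) / 6 = -0.2567%
Sample std dev = √[3.2799 / 5] = 0.8099%
IR = μ / tracking error = -0.2567 / 0.8099 = -0.3170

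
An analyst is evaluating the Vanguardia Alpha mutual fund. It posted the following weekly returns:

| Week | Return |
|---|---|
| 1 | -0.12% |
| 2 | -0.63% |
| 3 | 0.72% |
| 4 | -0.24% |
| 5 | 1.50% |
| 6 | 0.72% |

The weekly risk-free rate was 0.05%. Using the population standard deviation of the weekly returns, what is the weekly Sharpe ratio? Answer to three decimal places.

0.381

μ = (-0.12 − 0.63 + 0.72 − 0.24 + 1.5 + 0.72) / 6 = 1.950 / 6 = 0.3250%
Σ(r − μ)² = 3.1220; population σ = √(3.1220/6) = 0.7213%
Sharpe = (μ − rf) / σ = (0.3250 − 0.05) / 0.7213 = 0.2750 / 0.7213 = 0.3813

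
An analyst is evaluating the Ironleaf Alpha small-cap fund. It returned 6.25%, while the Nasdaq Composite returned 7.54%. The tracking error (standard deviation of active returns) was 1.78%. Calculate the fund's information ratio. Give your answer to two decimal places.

IR = (Rp − Rb) / TE = (6.25% − 7.54%) / 1.78% = -1.29% / 1.78% = -0.7247

-0.72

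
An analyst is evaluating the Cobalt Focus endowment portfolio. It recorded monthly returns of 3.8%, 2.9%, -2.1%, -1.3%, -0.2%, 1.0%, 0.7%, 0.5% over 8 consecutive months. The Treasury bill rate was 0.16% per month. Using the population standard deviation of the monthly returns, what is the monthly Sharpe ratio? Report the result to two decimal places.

Mean return r̄ = 5.30 / 8 = 0.6625%
Population σ = √[Σ(r − r̄)² / 8] = √[27.2188 / 8] = √3.4024 = 1.8446%
Sharpe = (r̄ − rf) / σ = (0.6625 − 0.16) / 1.8446 = 0.5025 / 1.8446 = 0.2724

0.27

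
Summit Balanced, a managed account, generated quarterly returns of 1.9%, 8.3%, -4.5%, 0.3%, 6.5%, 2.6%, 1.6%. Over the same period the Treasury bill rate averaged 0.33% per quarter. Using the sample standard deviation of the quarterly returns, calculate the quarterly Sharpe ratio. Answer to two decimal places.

μ = (1.9 + 8.3 − 4.5 + 0.3 + 6.5 + 2.6 + 1.6) / 7 = 16.70 / 7 = 2.3857%
Σ(r − μ)² = (1.9 − 2.3857)² + (8.3 − 2.3857)² + (-4.5 − 2.3857)² + … = 104.5686
sample σ = √(104.5686 / 6) = √17.4281 = 4.1747%
Sharpe = (μ − rf) / σ = (2.3857 − 0.33) / 4.1747 = 2.0557 / 4.1747 = 0.4924

0.49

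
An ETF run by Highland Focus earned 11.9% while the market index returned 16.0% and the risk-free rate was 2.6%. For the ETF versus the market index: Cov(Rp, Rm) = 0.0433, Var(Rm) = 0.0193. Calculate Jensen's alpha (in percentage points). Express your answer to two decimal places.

-20.76

β = Cov / Var = 0.0433 / 0.0193 = 2.2435
E[R] = Rf + β(Rm − Rf) = 2.6% + 2.2435 × (16.0% − 2.6%) = 32.6629%
α = Rp − E[R] = 11.9% − 32.6629% = -20.7629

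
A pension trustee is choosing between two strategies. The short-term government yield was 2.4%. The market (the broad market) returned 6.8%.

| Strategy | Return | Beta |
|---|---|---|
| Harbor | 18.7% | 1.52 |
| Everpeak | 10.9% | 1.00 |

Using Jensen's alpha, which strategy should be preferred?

Harbor: α = 18.7% − [2.4% + 1.52 × (6.8% − 2.4%)] = 9.612
Everpeak: α = 10.9% − [2.4% + 1.00 × (6.8% − 2.4%)] = 4.100
Highest: Harbor (9.612).

Harbor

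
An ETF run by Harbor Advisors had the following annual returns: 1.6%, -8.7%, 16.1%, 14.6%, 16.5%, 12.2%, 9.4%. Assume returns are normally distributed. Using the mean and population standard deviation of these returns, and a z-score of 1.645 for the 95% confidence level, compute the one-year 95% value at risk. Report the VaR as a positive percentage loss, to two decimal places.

5.31

Mean return μ = 61.70 / 7 = 8.8143%
Σ(r − μ)² = (1.6 − 8.8143)² + (-8.7 − 8.8143)² + (16.1 − 8.8143)² + … = 516.2286
population σ = √(516.2286 / 7) = √73.7469 = 8.5876%
VaR = −(μ − z·σ) = −(8.8143 − 1.645 × 8.5876) = −(-5.3123) = 5.3123%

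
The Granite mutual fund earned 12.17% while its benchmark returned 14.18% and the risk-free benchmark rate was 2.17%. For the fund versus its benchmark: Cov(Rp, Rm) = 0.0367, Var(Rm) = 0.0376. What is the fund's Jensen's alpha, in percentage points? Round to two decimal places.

-1.72

β = Cov / Var = 0.0367 / 0.0376 = 0.9761
E[R] = Rf + β(Rm − Rf) = 2.17% + 0.9761 × (14.18% − 2.17%) = 13.8930%
α = Rp − E[R] = 12.17% − 13.8930% = -1.7230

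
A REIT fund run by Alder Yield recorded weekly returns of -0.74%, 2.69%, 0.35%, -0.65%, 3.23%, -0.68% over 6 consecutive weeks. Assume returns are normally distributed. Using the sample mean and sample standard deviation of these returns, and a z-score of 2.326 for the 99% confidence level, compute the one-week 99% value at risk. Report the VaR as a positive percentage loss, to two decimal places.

Mean return μ = 4.200 / 6 = 0.7000%
Σ(r − μ)² = (-0.74 − 0.7000)² + (2.69 − 0.7000)² + (0.35 − 0.7000)² + … = 16.2840
sample σ = √(16.2840 / 5) = √3.2568 = 1.8047%
VaR = −(μ − z·σ) = −(0.7000 − 2.326 × 1.8047) = −(-3.4977) = 3.4977%

3.50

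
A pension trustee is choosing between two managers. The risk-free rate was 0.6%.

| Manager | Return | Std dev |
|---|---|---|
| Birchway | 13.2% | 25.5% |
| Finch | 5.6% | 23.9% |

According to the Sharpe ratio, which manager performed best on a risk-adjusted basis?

Birchway: Sharpe ratio = (13.2% − 0.6%) / 25.5% = 0.494
Finch: Sharpe ratio = (5.6% − 0.6%) / 23.9% = 0.209
Highest: Birchway (0.494).

Birchway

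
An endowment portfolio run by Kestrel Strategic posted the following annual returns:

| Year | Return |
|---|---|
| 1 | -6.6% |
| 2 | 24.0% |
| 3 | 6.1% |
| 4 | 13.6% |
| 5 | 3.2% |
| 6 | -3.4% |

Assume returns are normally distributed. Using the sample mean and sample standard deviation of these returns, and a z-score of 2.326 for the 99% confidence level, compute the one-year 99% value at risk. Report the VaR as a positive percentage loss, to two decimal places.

r̄ = (-6.6 + 24 + 6.1 + 13.6 + 3.2 − 3.4) / 6 = 6.1500%
Sample σ = √[Σ(r − r̄)² / 5] = √[636.5950 / 5] = √127.3190 = 11.2836%
VaR = −(r̄ − z·σ) = −(6.1500 − 2.326 × 11.2836) = −(-20.0957) = 20.0957%

20.10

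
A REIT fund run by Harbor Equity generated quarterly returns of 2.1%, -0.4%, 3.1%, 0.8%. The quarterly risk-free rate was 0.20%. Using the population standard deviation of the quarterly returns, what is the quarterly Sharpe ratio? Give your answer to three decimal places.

0.908

r̄ = (2.1 − 0.4 + 3.1 + 0.8) / 4 = 5.60 / 4 = 1.4000%
Σ(r − r̄)² = 6.9800; population σ = √(6.9800/4) = 1.3210%
Sharpe = (r̄ − rf) / σ = (1.4000 − 0.2) / 1.3210 = 1.2000 / 1.3210 = 0.9084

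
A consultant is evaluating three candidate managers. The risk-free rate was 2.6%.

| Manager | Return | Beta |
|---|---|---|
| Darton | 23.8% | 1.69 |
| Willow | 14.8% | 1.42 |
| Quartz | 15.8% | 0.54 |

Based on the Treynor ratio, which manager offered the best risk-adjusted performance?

Quartz

Darton: Treynor = (23.8% − 2.6%) / 1.69 = 12.544
Willow: Treynor = (14.8% − 2.6%) / 1.42 = 8.592
Quartz: Treynor = (15.8% − 2.6%) / 0.54 = 24.444
Highest: Quartz (24.444).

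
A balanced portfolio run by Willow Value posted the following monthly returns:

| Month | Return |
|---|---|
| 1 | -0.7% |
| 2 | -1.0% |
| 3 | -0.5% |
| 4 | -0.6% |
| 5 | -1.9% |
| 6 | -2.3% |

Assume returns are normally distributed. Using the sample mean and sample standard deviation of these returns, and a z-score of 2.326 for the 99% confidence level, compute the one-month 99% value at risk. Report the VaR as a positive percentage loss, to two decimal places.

2.92

μ = (-0.7 − 1 − 0.5 − 0.6 − 1.9 − 2.3) / 6 = -1.1667%
Σ(r − μ)² = (-0.7 − (-1.1667))² + (-1 − (-1.1667))² + … = 2.8333
σ = √[2.8333 / 5] = 0.7528%
VaR = −(μ − z·σ) = −(-1.1667 − 2.326 × 0.7528) = −(-2.9177) = 2.9177%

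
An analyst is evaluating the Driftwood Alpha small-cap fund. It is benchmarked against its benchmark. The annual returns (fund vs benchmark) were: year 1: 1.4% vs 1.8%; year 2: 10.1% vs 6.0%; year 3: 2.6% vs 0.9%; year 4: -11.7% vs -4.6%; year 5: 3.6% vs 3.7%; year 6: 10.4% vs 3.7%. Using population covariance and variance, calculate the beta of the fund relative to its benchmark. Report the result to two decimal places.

r̄p = 2.7333%,  r̄m = 1.9167%
Cov = Σ(rp − r̄p)(rm − r̄m) / 6 = 23.2744
Var(rm) = Σ(rm − r̄m)² / 6 = 11.0914
β = Cov / Var = 23.2744 / 11.0914 = 2.0984

2.10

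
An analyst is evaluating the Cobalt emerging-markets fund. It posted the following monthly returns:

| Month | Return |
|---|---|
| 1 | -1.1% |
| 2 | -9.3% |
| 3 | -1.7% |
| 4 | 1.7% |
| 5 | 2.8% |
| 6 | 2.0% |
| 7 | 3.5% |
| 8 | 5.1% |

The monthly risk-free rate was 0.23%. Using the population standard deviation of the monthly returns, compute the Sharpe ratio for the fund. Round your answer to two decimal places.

Mean return μ = 3.00 / 8 = 0.3750%
Σ(r − μ)² = (-1.1 − 0.3750)² + (-9.3 − 0.3750)² + … = 142.4550
σ = √[142.4550 / 8] = 4.2198%
Sharpe = (μ − rf) / σ = (0.3750 − 0.23) / 4.2198 = 0.1450 / 4.2198 = 0.0344

0.03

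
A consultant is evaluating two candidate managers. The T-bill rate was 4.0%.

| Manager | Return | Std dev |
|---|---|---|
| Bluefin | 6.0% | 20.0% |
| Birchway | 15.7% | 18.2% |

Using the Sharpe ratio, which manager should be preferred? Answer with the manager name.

Birchway

Bluefin: Sharpe ratio = (6.0% − 4.0%) / 20.0% = 0.100
Birchway: Sharpe ratio = (15.7% − 4.0%) / 18.2% = 0.643
Highest: Birchway (0.643).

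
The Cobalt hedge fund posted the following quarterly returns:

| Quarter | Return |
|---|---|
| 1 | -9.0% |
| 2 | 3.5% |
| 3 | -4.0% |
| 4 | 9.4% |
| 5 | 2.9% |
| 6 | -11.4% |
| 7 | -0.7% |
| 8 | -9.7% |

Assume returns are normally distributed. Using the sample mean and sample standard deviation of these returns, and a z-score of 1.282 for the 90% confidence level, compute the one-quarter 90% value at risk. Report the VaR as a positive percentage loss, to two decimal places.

Mean return μ = -19.00 / 8 = -2.3750%
Σ(r − μ)² = (-9 − (-2.3750))² + (3.5 − (-2.3750))² + … = 385.4350
σ = √[385.4350 / 7] = 7.4204%
VaR = −(μ − z·σ) = −(-2.3750 − 1.282 × 7.4204) = −(-11.8880) = 11.8880%

11.89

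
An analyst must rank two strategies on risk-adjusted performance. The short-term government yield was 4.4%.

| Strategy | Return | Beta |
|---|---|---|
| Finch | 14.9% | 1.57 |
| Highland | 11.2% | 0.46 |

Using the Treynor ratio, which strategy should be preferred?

Highland

Finch: Treynor = (14.9% − 4.4%) / 1.57 = 6.688
Highland: Treynor = (11.2% − 4.4%) / 0.46 = 14.783
Highest: Highland (14.783).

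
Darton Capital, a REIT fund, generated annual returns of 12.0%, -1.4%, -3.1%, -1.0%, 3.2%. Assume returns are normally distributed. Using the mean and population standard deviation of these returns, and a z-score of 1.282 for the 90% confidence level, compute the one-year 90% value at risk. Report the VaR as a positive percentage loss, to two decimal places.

Mean return μ = 9.70 / 5 = 1.9400%
Population σ = √[Σ(r − μ)² / 5] = √[147.9920 / 5] = √29.5984 = 5.4404%
VaR = −(μ − z·σ) = −(1.9400 − 1.282 × 5.4404) = −(-5.0346) = 5.0346%

5.03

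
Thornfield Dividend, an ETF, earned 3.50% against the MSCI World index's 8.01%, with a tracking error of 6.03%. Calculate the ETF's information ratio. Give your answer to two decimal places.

-0.75

IR = (Rp − Rb) / TE = (3.50% − 8.01%) / 6.03% = -4.51% / 6.03% = -0.7479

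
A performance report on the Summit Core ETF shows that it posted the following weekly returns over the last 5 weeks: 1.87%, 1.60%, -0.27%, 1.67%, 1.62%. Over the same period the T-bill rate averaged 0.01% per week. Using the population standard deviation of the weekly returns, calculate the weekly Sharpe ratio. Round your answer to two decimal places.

1.63

μ = (1.87 + 1.6 − 0.27 + 1.67 + 1.62) / 5 = 1.2980%
Σ(r − μ)² = (1.87 − 1.2980)² + (1.6 − 1.2980)² + … = 3.1191
population σ = √(3.1191 / 5) = √0.6238 = 0.7898%
Sharpe = (μ − rf) / σ = (1.2980 − 0.01) / 0.7898 = 1.2880 / 0.7898 = 1.6308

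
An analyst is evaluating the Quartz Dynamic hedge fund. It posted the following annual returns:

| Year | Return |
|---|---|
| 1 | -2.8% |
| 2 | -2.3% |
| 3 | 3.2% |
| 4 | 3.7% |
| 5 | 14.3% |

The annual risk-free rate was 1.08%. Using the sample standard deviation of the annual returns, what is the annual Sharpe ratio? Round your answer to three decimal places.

μ = (-2.8 − 2.3 + 3.2 + 3.7 + 14.3) / 5 = 3.2200%
Sample std dev = √[189.7080 / 4] = 6.8867%
Sharpe = (μ − rf) / σ = (3.2200 − 1.08) / 6.8867 = 2.1400 / 6.8867 = 0.3107

0.311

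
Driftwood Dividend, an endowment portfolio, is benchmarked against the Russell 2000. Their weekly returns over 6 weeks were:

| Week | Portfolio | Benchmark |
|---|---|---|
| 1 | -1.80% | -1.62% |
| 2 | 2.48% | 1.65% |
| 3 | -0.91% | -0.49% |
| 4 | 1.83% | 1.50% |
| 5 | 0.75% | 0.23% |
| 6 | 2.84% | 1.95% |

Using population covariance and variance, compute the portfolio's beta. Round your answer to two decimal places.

r̄p = 0.8650%,  r̄m = 0.5367%
Cov = Σ(rp − r̄p)(rm − r̄m) / 6 = 2.1874
Var(rm) = Σ(rm − r̄m)² / 6 = 1.6607
β = Cov / Var = 2.1874 / 1.6607 = 1.3172

1.32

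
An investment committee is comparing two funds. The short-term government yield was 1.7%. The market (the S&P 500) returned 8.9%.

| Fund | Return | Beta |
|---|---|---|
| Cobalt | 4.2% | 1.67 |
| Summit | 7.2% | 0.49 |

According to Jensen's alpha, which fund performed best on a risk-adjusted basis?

Summit

Cobalt: α = 4.2% − [1.7% + 1.67 × (8.9% − 1.7%)] = -9.524
Summit: α = 7.2% − [1.7% + 0.49 × (8.9% − 1.7%)] = 1.972
Highest: Summit (1.972).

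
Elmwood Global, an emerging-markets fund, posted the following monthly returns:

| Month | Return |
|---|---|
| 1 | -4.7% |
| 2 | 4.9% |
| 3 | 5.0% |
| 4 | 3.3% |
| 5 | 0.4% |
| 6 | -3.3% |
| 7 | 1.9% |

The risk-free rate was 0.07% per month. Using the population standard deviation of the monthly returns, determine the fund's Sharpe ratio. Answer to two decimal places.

0.28

r̄ = (-4.7 + 4.9 + 5 + 3.3 + 0.4 − 3.3 + 1.9) / 7 = 1.0714%
Σ(r − r̄)² = (-4.7 − 1.0714)² + (4.9 − 1.0714)² + … = 88.6143
σ = √[88.6143 / 7] = 3.5580%
Sharpe = (r̄ − rf) / σ = (1.0714 − 0.07) / 3.5580 = 1.0014 / 3.5580 = 0.2815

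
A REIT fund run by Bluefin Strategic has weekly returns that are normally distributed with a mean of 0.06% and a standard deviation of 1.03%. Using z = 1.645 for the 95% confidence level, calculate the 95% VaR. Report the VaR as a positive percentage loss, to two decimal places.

1.63

VaR (as % loss) = −(μ − z·σ) = −(0.06% − 1.645 × 1.03%) = −(-1.63435%) = 1.63435%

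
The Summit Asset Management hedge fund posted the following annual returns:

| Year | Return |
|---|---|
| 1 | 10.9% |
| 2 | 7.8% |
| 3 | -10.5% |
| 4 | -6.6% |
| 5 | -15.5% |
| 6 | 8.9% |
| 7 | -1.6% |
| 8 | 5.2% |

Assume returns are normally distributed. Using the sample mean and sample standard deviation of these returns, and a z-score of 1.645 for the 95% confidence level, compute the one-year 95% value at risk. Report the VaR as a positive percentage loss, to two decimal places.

16.42

Mean return r̄ = -1.40 / 8 = -0.1750%
Sample σ = √[Σ(r − r̄)² / 7] = √[682.2750 / 7] = √97.4679 = 9.8726%
VaR = −(r̄ − z·σ) = −(-0.1750 − 1.645 × 9.8726) = −(-16.4154) = 16.4154%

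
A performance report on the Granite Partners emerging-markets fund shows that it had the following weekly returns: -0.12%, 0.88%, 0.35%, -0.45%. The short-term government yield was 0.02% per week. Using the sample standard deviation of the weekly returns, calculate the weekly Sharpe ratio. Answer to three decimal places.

0.251

Mean return r̄ = 0.660 / 4 = 0.1650%
Sample σ = √[Σ(r − r̄)² / 3] = √[1.0049 / 3] = √0.3350 = 0.5788%
Sharpe = (r̄ − rf) / σ = (0.1650 − 0.02) / 0.5788 = 0.1450 / 0.5788 = 0.2505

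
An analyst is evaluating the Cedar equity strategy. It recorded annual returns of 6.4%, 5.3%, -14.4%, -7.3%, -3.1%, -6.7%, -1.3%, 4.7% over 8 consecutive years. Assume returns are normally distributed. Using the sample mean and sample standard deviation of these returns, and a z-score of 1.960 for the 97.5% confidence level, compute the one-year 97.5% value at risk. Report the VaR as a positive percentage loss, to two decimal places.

16.38

Mean return r̄ = -16.40 / 8 = -2.0500%
Σ(r − r̄)² = (6.4 − (-2.0500))² + (5.3 − (-2.0500))² + … = 374.3600
sample σ = √(374.3600 / 7) = √53.4800 = 7.3130%
VaR = −(r̄ − z·σ) = −(-2.0500 − 1.960 × 7.3130) = −(-16.3835) = 16.3835%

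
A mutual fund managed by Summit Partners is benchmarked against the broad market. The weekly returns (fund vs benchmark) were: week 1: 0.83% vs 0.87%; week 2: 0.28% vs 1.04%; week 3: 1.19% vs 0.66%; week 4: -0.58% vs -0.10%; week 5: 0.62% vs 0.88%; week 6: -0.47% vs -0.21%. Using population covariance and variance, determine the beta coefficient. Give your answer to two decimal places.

1.04

r̄p = 0.3117%,  r̄m = 0.5233%
Cov = Σ(rp − r̄p)(rm − r̄m) / 6 = 0.2537
Var(rm) = Σ(rm − r̄m)² / 6 = 0.2432
β = Cov / Var = 0.2537 / 0.2432 = 1.0432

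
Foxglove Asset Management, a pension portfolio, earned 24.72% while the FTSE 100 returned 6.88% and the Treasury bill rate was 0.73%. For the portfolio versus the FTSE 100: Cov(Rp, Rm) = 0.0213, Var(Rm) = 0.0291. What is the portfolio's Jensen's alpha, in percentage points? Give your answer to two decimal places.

19.49

β = Cov / Var = 0.0213 / 0.0291 = 0.7320
E[R] = Rf + β(Rm − Rf) = 0.73% + 0.7320 × (6.88% − 0.73%) = 5.2318%
α = Rp − E[R] = 24.72% − 5.2318% = 19.4882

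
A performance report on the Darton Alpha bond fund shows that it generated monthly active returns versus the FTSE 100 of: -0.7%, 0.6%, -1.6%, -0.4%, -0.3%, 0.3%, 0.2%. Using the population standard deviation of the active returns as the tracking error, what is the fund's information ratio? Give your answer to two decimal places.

r̄ = (-0.7 + 0.6 − 1.6 − 0.4 − 0.3 + 0.3 + 0.2) / 7 = -0.2714%
Population σ = √[Σ(r − r̄)² / 7] = √[3.2743 / 7] = √0.4678 = 0.6840%
IR = r̄ / tracking error = -0.2714 / 0.6840 = -0.3968

-0.40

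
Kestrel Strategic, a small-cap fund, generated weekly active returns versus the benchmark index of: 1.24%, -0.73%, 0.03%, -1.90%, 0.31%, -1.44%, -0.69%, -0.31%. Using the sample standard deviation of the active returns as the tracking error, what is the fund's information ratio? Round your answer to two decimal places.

Mean return μ = -3.490 / 8 = -0.4363%
Σ(r − μ)² = (1.24 − (-0.4363))² + (-0.73 − (-0.4363))² + (0.03 − (-0.4363))² + … = 6.9008
σ = √[6.9008 / 7] = 0.9929%
IR = μ / tracking error = -0.4363 / 0.9929 = -0.4394

-0.44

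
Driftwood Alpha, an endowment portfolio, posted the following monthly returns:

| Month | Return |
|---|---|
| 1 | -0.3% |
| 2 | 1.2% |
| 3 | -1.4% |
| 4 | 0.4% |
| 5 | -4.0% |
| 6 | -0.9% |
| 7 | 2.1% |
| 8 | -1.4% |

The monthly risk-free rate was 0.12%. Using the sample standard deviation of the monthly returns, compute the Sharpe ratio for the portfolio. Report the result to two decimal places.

r̄ = (-0.3 + 1.2 − 1.4 + 0.4 − 4 − 0.9 + 2.1 − 1.4) / 8 = -0.5375%
Σ(r − r̄)² = 24.5188; sample σ = √(24.5188/7) = 1.8715%
Sharpe = (r̄ − rf) / σ = (-0.5375 − 0.12) / 1.8715 = -0.6575 / 1.8715 = -0.3513

-0.35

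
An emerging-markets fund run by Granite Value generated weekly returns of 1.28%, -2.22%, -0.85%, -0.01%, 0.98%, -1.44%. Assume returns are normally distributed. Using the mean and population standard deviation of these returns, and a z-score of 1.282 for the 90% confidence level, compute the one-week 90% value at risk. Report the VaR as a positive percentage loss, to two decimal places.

r̄ = (1.28 − 2.22 − 0.85 − 0.01 + 0.98 − 1.44) / 6 = -0.3767%
Σ(r − r̄)² = (1.28 − (-0.3767))² + (-2.22 − (-0.3767))² + (-0.85 − (-0.3767))² + … = 9.4721
population σ = √(9.4721 / 6) = √1.5787 = 1.2565%
VaR = −(r̄ − z·σ) = −(-0.3767 − 1.282 × 1.2565) = −(-1.9875) = 1.9875%

1.99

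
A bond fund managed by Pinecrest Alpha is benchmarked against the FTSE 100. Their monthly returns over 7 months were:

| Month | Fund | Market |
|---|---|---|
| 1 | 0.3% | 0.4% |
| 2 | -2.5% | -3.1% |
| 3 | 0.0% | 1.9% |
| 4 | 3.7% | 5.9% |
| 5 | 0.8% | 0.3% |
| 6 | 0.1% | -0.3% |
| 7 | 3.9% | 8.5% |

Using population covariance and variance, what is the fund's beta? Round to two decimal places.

0.54

r̄p = 0.9000%,  r̄m = 1.9429%
Cov = Σ(rp − r̄p)(rm − r̄m) / 7 = 7.2600
Var(rm) = Σ(rm − r̄m)² / 7 = 13.4567
β = Cov / Var = 7.2600 / 13.4567 = 0.5395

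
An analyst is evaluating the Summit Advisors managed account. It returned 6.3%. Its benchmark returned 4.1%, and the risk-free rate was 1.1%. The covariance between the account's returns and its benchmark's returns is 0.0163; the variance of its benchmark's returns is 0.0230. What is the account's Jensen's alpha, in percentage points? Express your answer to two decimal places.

3.07

β = Cov / Var = 0.0163 / 0.0230 = 0.7087
E[R] = Rf + β(Rm − Rf) = 1.1% + 0.7087 × (4.1% − 1.1%) = 3.2261%
α = Rp − E[R] = 6.3% − 3.2261% = 3.0739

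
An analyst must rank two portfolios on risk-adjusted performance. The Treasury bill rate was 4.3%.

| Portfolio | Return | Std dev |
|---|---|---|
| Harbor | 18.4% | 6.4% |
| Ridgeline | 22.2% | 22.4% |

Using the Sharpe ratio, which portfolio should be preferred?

Harbor

Harbor: Sharpe ratio = (18.4% − 4.3%) / 6.4% = 2.203
Ridgeline: Sharpe ratio = (22.2% − 4.3%) / 22.4% = 0.799
Highest: Harbor (2.203).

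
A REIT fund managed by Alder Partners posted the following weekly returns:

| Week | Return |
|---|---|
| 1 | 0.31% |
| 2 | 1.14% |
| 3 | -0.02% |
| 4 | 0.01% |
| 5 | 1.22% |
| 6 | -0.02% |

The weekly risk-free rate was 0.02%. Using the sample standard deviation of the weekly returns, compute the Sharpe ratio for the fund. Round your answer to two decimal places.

Mean return r̄ = 2.640 / 6 = 0.4400%
Sample std dev = √[1.7234 / 5] = 0.5871%
Sharpe = (r̄ − rf) / σ = (0.4400 − 0.02) / 0.5871 = 0.4200 / 0.5871 = 0.7154

0.72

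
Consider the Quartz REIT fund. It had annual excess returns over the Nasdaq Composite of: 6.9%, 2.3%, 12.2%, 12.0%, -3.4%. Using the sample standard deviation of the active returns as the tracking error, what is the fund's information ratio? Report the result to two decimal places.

0.90

r̄ = (6.9 + 2.3 + 12.2 + 12 − 3.4) / 5 = 30.00 / 5 = 6.0000%
Σ(r − r̄)² = 177.3000; sample σ = √(177.3000/4) = 6.6577%
IR = r̄ / tracking error = 6.0000 / 6.6577 = 0.9012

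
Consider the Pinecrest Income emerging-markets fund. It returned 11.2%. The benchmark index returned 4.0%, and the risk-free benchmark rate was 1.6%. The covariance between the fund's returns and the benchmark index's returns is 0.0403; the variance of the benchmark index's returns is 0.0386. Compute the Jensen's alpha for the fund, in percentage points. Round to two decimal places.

β = Cov / Var = 0.0403 / 0.0386 = 1.0440
E[R] = Rf + β(Rm − Rf) = 1.6% + 1.0440 × (4.0% − 1.6%) = 4.1056%
α = Rp − E[R] = 11.2% − 4.1056% = 7.0944

7.09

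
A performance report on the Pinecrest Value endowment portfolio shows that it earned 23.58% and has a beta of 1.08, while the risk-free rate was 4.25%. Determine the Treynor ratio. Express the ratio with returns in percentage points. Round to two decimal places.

Treynor = (Rp − Rf) / β = (23.58% − 4.25%) / 1.08 = 19.33 / 1.08 = 17.8981

17.90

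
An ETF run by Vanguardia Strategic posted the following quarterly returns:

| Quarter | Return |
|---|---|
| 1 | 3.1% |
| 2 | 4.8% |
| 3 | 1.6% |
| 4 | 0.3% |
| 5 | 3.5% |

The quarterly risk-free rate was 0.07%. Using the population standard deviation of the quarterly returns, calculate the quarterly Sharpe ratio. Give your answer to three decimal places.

1.660

μ = (3.1 + 4.8 + 1.6 + 0.3 + 3.5) / 5 = 13.30 / 5 = 2.6600%
Σ(r − μ)² = (3.1 − 2.6600)² + (4.8 − 2.6600)² + … = 12.1720
σ = √[12.1720 / 5] = 1.5603%
Sharpe = (μ − rf) / σ = (2.6600 − 0.07) / 1.5603 = 2.5900 / 1.5603 = 1.6599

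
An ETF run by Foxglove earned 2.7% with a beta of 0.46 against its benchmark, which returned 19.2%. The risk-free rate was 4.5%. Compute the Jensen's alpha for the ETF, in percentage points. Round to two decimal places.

CAPM expected return = Rf + β(Rm − Rf) = 4.5% + 0.46 × (19.2% − 4.5%) = 4.5 + 0.46 × 14.70 = 11.2620%
Jensen's α = Rp − E[R] = 2.7% − 11.2620% = -8.5620

-8.56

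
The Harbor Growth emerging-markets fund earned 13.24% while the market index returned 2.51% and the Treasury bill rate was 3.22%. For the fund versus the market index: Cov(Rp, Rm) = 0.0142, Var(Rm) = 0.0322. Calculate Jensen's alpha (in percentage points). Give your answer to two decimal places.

β = Cov / Var = 0.0142 / 0.0322 = 0.4410
E[R] = Rf + β(Rm − Rf) = 3.22% + 0.4410 × (2.51% − 3.22%) = 2.9069%
α = Rp − E[R] = 13.24% − 2.9069% = 10.3331

10.33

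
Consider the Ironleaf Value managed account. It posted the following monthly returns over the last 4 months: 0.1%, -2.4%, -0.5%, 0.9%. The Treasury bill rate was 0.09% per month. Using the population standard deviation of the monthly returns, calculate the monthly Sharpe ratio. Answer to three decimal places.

r̄ = (0.1 − 2.4 − 0.5 + 0.9) / 4 = -0.4750%
Σ(r − r̄)² = 5.9275; population σ = √(5.9275/4) = 1.2173%
Sharpe = (r̄ − rf) / σ = (-0.4750 − 0.09) / 1.2173 = -0.5650 / 1.2173 = -0.4641

-0.464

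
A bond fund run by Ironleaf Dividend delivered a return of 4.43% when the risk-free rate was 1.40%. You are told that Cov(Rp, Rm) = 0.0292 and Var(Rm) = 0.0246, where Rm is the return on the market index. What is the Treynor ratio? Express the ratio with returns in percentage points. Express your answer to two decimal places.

2.55

β = Cov / Var = 0.0292 / 0.0246 = 1.1870
Treynor = (Rp − Rf) / β = (4.43% − 1.40%) / 1.1870 = 3.03 / 1.1870 = 2.5527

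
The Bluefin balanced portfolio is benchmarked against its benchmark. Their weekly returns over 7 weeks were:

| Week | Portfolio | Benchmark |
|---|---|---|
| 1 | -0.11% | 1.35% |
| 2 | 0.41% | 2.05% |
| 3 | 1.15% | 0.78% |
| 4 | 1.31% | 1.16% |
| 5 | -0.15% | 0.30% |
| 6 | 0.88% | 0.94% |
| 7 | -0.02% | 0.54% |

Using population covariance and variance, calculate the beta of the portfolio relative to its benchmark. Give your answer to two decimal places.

0.18

r̄p = 0.4957%,  r̄m = 1.0171%
Cov = Σ(rp − r̄p)(rm − r̄m) / 7 = 0.0501
Var(rm) = Σ(rm − r̄m)² / 7 = 0.2860
β = Cov / Var = 0.0501 / 0.2860 = 0.1752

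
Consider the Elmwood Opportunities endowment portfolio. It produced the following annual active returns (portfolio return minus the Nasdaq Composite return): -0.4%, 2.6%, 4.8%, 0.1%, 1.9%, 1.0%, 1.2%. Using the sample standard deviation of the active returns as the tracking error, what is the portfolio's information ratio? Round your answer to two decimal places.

r̄ = (-0.4 + 2.6 + 4.8 + 0.1 + 1.9 + 1 + 1.2) / 7 = 11.20 / 7 = 1.6000%
Sample σ = √[Σ(r − r̄)² / 6] = √[18.1000 / 6] = √3.0167 = 1.7369%
IR = r̄ / tracking error = 1.6000 / 1.7369 = 0.9212

0.92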